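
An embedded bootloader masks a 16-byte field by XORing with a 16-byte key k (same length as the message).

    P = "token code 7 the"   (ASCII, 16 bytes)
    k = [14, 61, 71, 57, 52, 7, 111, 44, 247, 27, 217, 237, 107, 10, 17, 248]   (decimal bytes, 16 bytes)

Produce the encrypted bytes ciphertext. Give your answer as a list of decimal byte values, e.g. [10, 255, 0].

[122, 82, 44, 92, 90, 39, 12, 67, 147, 126, 249, 218, 75, 126, 121, 157]

XOR is its own inverse, so applying the key byte-wise gives the result directly.
byte 0: 74 ⊕ 0e = 7a
byte 1: 6f ⊕ 3d = 52
byte 2: 6b ⊕ 47 = 2c
byte 3: 65 ⊕ 39 = 5c
byte 4: 6e ⊕ 34 = 5a
byte 5: 20 ⊕ 07 = 27
byte 6: 63 ⊕ 6f = 0c
byte 7: 6f ⊕ 2c = 43
byte 8: 64 ⊕ f7 = 93
byte 9: 65 ⊕ 1b = 7e
byte 10: 20 ⊕ d9 = f9
byte 11: 37 ⊕ ed = da
byte 12: 20 ⊕ 6b = 4b
byte 13: 74 ⊕ 0a = 7e
byte 14: 68 ⊕ 11 = 79
byte 15: 65 ⊕ f8 = 9d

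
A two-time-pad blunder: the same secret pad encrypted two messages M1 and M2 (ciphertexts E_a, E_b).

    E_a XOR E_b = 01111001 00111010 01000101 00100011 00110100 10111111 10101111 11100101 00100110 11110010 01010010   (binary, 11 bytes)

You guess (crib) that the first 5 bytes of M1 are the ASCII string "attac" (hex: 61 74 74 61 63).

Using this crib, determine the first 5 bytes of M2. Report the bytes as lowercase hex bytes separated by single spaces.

18 4e 31 42 57

Since E_a ⊕ E_b = M1 ⊕ M2, XORing with the guessed M1 bytes yields the corresponding M2 bytes: M2 = (E_a ⊕ E_b) ⊕ M1.
79 ^ 61 = 18
3a ^ 74 = 4e
45 ^ 74 = 31
23 ^ 61 = 42
34 ^ 63 = 57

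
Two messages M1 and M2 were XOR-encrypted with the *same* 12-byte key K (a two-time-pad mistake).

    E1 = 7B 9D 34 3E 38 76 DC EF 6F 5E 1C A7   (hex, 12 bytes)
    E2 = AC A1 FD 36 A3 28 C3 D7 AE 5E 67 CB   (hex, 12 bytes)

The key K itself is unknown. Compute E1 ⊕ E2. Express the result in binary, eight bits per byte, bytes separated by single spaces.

E1 ⊕ E2 = (M1 ⊕ K) ⊕ (M2 ⊕ K) = M1 ⊕ M2 — the shared key cancels under XOR.
byte 0: 123 ⊕ 172 = 215
byte 1: 157 ⊕ 161 =  60
byte 2:  52 ⊕ 253 = 201
byte 3:  62 ⊕  54 =   8
byte 4:  56 ⊕ 163 = 155
byte 5: 118 ⊕  40 =  94
byte 6: 220 ⊕ 195 =  31
byte 7: 239 ⊕ 215 =  56
byte 8: 111 ⊕ 174 = 193
byte 9:  94 ⊕  94 =   0
byte 10:  28 ⊕ 103 = 123
byte 11: 167 ⊕ 203 = 108

11010111 00111100 11001001 00001000 10011011 01011110 00011111 00111000 11000001 00000000 01111011 01101100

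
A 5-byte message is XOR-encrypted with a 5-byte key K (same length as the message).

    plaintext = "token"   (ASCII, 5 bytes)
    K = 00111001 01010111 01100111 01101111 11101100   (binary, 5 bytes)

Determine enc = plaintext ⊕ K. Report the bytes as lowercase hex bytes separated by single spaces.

XOR is its own inverse, so applying the key byte-wise gives the result directly.
74 ^ 39 = 4d
6f ^ 57 = 38
6b ^ 67 = 0c
65 ^ 6f = 0a
6e ^ ec = 82

4d 38 0c 0a 82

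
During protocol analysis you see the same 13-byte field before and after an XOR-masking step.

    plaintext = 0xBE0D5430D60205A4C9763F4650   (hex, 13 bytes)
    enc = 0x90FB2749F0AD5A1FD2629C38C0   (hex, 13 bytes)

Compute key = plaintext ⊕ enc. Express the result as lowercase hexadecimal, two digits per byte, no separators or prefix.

2ef6737926af5fbb1b14a37e90

Since enc = plaintext ⊕ key, XORing both sides with plaintext gives key = plaintext ⊕ enc.
190 ⊕ 144 =  46
 13 ⊕ 251 = 246
 84 ⊕  39 = 115
 48 ⊕  73 = 121
214 ⊕ 240 =  38
  2 ⊕ 173 = 175
  5 ⊕  90 =  95
164 ⊕  31 = 187
201 ⊕ 210 =  27
118 ⊕  98 =  20
 63 ⊕ 156 = 163
 70 ⊕  56 = 126
 80 ⊕ 192 = 144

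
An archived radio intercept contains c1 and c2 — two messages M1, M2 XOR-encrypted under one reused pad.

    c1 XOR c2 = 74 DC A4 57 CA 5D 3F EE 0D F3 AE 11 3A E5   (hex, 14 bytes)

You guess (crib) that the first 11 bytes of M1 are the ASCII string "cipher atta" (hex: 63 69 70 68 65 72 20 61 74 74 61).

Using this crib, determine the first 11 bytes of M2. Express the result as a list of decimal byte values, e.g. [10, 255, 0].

[23, 181, 212, 63, 175, 47, 31, 143, 121, 135, 207]

Since c1 ⊕ c2 = M1 ⊕ M2, XORing with the guessed M1 bytes yields the corresponding M2 bytes: M2 = (c1 ⊕ c2) ⊕ M1.
74 ^ 63 = 17
dc ^ 69 = b5
a4 ^ 70 = d4
57 ^ 68 = 3f
ca ^ 65 = af
5d ^ 72 = 2f
3f ^ 20 = 1f
ee ^ 61 = 8f
0d ^ 74 = 79
f3 ^ 74 = 87
ae ^ 61 = cf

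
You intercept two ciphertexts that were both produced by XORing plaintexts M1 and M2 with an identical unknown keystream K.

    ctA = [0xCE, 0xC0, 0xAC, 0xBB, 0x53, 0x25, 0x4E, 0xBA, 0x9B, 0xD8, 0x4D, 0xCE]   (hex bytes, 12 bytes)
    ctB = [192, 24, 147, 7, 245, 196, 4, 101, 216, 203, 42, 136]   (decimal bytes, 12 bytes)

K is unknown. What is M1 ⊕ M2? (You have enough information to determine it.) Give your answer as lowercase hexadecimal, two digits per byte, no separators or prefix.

0ed83fbca6e14adf43136746

ctA ⊕ ctB = (M1 ⊕ K) ⊕ (M2 ⊕ K) = M1 ⊕ M2 — the shared key cancels under XOR.
ce XOR c0 = 0e
c0 XOR 18 = d8
ac XOR 93 = 3f
bb XOR 07 = bc
53 XOR f5 = a6
25 XOR c4 = e1
4e XOR 04 = 4a
ba XOR 65 = df
9b XOR d8 = 43
d8 XOR cb = 13
4d XOR 2a = 67
ce XOR 88 = 46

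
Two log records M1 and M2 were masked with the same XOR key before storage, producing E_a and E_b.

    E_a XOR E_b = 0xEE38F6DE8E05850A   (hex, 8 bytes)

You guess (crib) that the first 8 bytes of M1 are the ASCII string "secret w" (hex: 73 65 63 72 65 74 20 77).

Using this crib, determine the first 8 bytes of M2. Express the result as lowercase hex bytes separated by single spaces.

9d 5d 95 ac eb 71 a5 7d

Since E_a ⊕ E_b = M1 ⊕ M2, XORing with the guessed M1 bytes yields the corresponding M2 bytes: M2 = (E_a ⊕ E_b) ⊕ M1.
ee ⊕ 73 = 9d
38 ⊕ 65 = 5d
f6 ⊕ 63 = 95
de ⊕ 72 = ac
8e ⊕ 65 = eb
05 ⊕ 74 = 71
85 ⊕ 20 = a5
0a ⊕ 77 = 7d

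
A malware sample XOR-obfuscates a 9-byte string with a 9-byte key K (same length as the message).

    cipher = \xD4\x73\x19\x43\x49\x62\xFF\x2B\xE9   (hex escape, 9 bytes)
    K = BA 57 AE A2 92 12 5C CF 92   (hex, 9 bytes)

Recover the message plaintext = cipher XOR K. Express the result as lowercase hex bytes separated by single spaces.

byte 0: d4 ^ ba = 6e
byte 1: 73 ^ 57 = 24
byte 2: 19 ^ ae = b7
byte 3: 43 ^ a2 = e1
byte 4: 49 ^ 92 = db
byte 5: 62 ^ 12 = 70
byte 6: ff ^ 5c = a3
byte 7: 2b ^ cf = e4
byte 8: e9 ^ 92 = 7b

6e 24 b7 e1 db 70 a3 e4 7b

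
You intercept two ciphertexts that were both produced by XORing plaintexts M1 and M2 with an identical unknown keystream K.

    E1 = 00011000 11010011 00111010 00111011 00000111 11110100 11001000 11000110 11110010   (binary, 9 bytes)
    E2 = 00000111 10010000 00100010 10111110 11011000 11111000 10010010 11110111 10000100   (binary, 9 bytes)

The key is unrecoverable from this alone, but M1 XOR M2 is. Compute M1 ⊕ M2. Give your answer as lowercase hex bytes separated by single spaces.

E1 ⊕ E2 = (M1 ⊕ K) ⊕ (M2 ⊕ K) = M1 ⊕ M2 — the shared key cancels under XOR.
18 xor 07 = 1f
d3 xor 90 = 43
3a xor 22 = 18
3b xor be = 85
07 xor d8 = df
f4 xor f8 = 0c
c8 xor 92 = 5a
c6 xor f7 = 31
f2 xor 84 = 76

1f 43 18 85 df 0c 5a 31 76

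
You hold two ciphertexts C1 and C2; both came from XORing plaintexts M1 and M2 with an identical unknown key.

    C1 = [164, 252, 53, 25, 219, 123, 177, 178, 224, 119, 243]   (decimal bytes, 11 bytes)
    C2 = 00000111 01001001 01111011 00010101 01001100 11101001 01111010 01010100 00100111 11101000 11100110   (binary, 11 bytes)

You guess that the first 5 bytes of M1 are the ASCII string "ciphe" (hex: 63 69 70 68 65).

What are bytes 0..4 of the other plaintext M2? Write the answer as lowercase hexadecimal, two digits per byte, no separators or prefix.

c0dc3e64f2

First, C1 ⊕ C2 = (M1 ⊕ K) ⊕ (M2 ⊕ K) = M1 ⊕ M2, so the key drops out. Then M2 = (M1 ⊕ M2) ⊕ M1 over the first 5 bytes.
byte 0: (a4 xor 07) xor 63 = a3 xor 63 = c0
byte 1: (fc xor 49) xor 69 = b5 xor 69 = dc
byte 2: (35 xor 7b) xor 70 = 4e xor 70 = 3e
byte 3: (19 xor 15) xor 68 = 0c xor 68 = 64
byte 4: (db xor 4c) xor 65 = 97 xor 65 = f2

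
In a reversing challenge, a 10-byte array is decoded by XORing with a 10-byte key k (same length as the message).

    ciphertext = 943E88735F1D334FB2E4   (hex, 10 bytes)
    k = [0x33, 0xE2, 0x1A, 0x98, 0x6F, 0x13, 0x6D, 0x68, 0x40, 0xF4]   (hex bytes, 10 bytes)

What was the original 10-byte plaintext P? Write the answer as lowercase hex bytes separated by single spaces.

148 ^  51 = 167
 62 ^ 226 = 220
136 ^  26 = 146
115 ^ 152 = 235
 95 ^ 111 =  48
 29 ^  19 =  14
 51 ^ 109 =  94
 79 ^ 104 =  39
178 ^  64 = 242
228 ^ 244 =  16

a7 dc 92 eb 30 0e 5e 27 f2 10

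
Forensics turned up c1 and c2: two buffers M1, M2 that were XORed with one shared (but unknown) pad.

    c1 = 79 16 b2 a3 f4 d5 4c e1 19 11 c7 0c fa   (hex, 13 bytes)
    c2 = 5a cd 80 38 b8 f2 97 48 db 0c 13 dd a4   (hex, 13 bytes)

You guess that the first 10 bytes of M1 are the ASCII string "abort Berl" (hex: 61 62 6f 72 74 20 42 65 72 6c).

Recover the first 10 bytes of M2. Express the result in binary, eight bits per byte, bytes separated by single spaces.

01000010 10111001 01011101 11101001 00111000 00000111 10011001 11001100 10110000 01110001

First, c1 ⊕ c2 = (M1 ⊕ K) ⊕ (M2 ⊕ K) = M1 ⊕ M2, so the key drops out. Then M2 = (M1 ⊕ M2) ⊕ M1 over the first 10 bytes.
byte 0: (79 xor 5a) xor 61 = 23 xor 61 = 42
byte 1: (16 xor cd) xor 62 = db xor 62 = b9
byte 2: (b2 xor 80) xor 6f = 32 xor 6f = 5d
byte 3: (a3 xor 38) xor 72 = 9b xor 72 = e9
byte 4: (f4 xor b8) xor 74 = 4c xor 74 = 38
byte 5: (d5 xor f2) xor 20 = 27 xor 20 = 07
byte 6: (4c xor 97) xor 42 = db xor 42 = 99
byte 7: (e1 xor 48) xor 65 = a9 xor 65 = cc
byte 8: (19 xor db) xor 72 = c2 xor 72 = b0
byte 9: (11 xor 0c) xor 6c = 1d xor 6c = 71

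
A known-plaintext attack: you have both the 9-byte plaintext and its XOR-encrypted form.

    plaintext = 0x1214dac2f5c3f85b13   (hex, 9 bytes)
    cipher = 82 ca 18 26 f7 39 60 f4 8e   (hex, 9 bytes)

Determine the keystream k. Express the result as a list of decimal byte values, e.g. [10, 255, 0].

Since cipher = plaintext ⊕ k, XORing both sides with plaintext gives k = plaintext ⊕ cipher.
12 xor 82 = 90
14 xor ca = de
da xor 18 = c2
c2 xor 26 = e4
f5 xor f7 = 02
c3 xor 39 = fa
f8 xor 60 = 98
5b xor f4 = af
13 xor 8e = 9d

[144, 222, 194, 228, 2, 250, 152, 175, 157]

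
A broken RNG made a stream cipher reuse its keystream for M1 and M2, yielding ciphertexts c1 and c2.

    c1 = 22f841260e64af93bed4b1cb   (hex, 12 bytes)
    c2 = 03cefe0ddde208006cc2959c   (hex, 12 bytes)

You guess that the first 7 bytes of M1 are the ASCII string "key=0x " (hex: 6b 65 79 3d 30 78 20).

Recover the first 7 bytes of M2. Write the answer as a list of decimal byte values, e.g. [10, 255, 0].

First, c1 ⊕ c2 = (M1 ⊕ K) ⊕ (M2 ⊕ K) = M1 ⊕ M2, so the key drops out. Then M2 = (M1 ⊕ M2) ⊕ M1 over the first 7 bytes.
byte 0: (22 XOR 03) XOR 6b = 21 XOR 6b = 4a
byte 1: (f8 XOR ce) XOR 65 = 36 XOR 65 = 53
byte 2: (41 XOR fe) XOR 79 = bf XOR 79 = c6
byte 3: (26 XOR 0d) XOR 3d = 2b XOR 3d = 16
byte 4: (0e XOR dd) XOR 30 = d3 XOR 30 = e3
byte 5: (64 XOR e2) XOR 78 = 86 XOR 78 = fe
byte 6: (af XOR 08) XOR 20 = a7 XOR 20 = 87

[74, 83, 198, 22, 227, 254, 135]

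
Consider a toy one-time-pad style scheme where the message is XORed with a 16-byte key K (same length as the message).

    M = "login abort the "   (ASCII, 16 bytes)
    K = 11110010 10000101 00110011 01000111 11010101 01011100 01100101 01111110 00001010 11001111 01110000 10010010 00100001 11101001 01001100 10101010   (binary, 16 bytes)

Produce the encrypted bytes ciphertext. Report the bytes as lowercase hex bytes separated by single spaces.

9e ea 54 2e bb 7c 04 1c 65 bd 04 b2 55 81 29 8a

XOR is its own inverse, so applying the key byte-wise gives the result directly.
108 ^ 242 = 158
111 ^ 133 = 234
103 ^  51 =  84
105 ^  71 =  46
110 ^ 213 = 187
 32 ^  92 = 124
 97 ^ 101 =   4
 98 ^ 126 =  28
111 ^  10 = 101
114 ^ 207 = 189
116 ^ 112 =   4
 32 ^ 146 = 178
116 ^  33 =  85
104 ^ 233 = 129
101 ^  76 =  41
 32 ^ 170 = 138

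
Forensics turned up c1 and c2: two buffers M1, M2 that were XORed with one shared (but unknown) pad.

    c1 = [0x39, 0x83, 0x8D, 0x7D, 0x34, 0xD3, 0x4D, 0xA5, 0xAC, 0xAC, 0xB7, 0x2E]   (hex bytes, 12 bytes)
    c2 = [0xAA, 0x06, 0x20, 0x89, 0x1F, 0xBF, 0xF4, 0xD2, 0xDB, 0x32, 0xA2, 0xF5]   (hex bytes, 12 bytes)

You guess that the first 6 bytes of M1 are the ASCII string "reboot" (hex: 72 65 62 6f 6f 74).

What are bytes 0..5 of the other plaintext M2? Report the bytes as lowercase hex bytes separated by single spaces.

First, c1 ⊕ c2 = (M1 ⊕ K) ⊕ (M2 ⊕ K) = M1 ⊕ M2, so the key drops out. Then M2 = (M1 ⊕ M2) ⊕ M1 over the first 6 bytes.
byte 0: (39 XOR aa) XOR 72 = 93 XOR 72 = e1
byte 1: (83 XOR 06) XOR 65 = 85 XOR 65 = e0
byte 2: (8d XOR 20) XOR 62 = ad XOR 62 = cf
byte 3: (7d XOR 89) XOR 6f = f4 XOR 6f = 9b
byte 4: (34 XOR 1f) XOR 6f = 2b XOR 6f = 44
byte 5: (d3 XOR bf) XOR 74 = 6c XOR 74 = 18

e1 e0 cf 9b 44 18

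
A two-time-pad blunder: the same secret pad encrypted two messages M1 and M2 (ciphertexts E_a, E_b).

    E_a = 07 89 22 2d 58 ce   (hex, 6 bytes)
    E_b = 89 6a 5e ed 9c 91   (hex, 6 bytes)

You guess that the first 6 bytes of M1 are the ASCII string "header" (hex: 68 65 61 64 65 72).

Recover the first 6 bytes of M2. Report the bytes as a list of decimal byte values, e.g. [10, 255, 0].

First, E_a ⊕ E_b = (M1 ⊕ K) ⊕ (M2 ⊕ K) = M1 ⊕ M2, so the key drops out. Then M2 = (M1 ⊕ M2) ⊕ M1 over the first 6 bytes.
byte 0: (07 ^ 89) ^ 68 = 8e ^ 68 = e6
byte 1: (89 ^ 6a) ^ 65 = e3 ^ 65 = 86
byte 2: (22 ^ 5e) ^ 61 = 7c ^ 61 = 1d
byte 3: (2d ^ ed) ^ 64 = c0 ^ 64 = a4
byte 4: (58 ^ 9c) ^ 65 = c4 ^ 65 = a1
byte 5: (ce ^ 91) ^ 72 = 5f ^ 72 = 2d

[230, 134, 29, 164, 161, 45]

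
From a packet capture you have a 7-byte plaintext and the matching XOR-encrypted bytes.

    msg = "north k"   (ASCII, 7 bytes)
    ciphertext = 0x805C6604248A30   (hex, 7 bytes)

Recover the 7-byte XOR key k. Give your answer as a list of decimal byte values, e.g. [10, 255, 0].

[238, 51, 20, 112, 76, 170, 91]

Since ciphertext = msg ⊕ k, XORing both sides with msg gives k = msg ⊕ ciphertext.
6e ^ 80 = ee
6f ^ 5c = 33
72 ^ 66 = 14
74 ^ 04 = 70
68 ^ 24 = 4c
20 ^ 8a = aa
6b ^ 30 = 5b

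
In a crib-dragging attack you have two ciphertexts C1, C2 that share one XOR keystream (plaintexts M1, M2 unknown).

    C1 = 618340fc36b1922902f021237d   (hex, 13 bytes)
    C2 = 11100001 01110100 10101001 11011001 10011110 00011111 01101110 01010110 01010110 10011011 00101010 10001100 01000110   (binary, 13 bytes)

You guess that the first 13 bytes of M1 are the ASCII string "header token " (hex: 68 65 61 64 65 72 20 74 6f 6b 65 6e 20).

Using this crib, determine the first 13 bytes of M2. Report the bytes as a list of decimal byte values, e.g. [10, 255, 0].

[232, 146, 136, 65, 205, 220, 220, 11, 59, 0, 110, 193, 27]

First, C1 ⊕ C2 = (M1 ⊕ K) ⊕ (M2 ⊕ K) = M1 ⊕ M2, so the key drops out. Then M2 = (M1 ⊕ M2) ⊕ M1 over the first 13 bytes.
byte 0: (61 XOR e1) XOR 68 = 80 XOR 68 = e8
byte 1: (83 XOR 74) XOR 65 = f7 XOR 65 = 92
byte 2: (40 XOR a9) XOR 61 = e9 XOR 61 = 88
byte 3: (fc XOR d9) XOR 64 = 25 XOR 64 = 41
byte 4: (36 XOR 9e) XOR 65 = a8 XOR 65 = cd
byte 5: (b1 XOR 1f) XOR 72 = ae XOR 72 = dc
byte 6: (92 XOR 6e) XOR 20 = fc XOR 20 = dc
byte 7: (29 XOR 56) XOR 74 = 7f XOR 74 = 0b
byte 8: (02 XOR 56) XOR 6f = 54 XOR 6f = 3b
byte 9: (f0 XOR 9b) XOR 6b = 6b XOR 6b = 00
byte 10: (21 XOR 2a) XOR 65 = 0b XOR 65 = 6e
byte 11: (23 XOR 8c) XOR 6e = af XOR 6e = c1
byte 12: (7d XOR 46) XOR 20 = 3b XOR 20 = 1b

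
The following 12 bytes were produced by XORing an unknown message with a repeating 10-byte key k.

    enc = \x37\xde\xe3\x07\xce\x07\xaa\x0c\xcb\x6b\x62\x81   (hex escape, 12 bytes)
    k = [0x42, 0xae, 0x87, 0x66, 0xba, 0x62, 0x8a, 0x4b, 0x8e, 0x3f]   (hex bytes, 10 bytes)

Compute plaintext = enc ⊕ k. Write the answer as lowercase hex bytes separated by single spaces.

The 10-byte key repeats, so the effective keystream is 42 ae 87 66 ba 62 8a 4b 8e 3f 42 ae.
byte 0: 37 ⊕ 42 = 75
byte 1: de ⊕ ae = 70
byte 2: e3 ⊕ 87 = 64
byte 3: 07 ⊕ 66 = 61
byte 4: ce ⊕ ba = 74
byte 5: 07 ⊕ 62 = 65
byte 6: aa ⊕ 8a = 20
byte 7: 0c ⊕ 4b = 47
byte 8: cb ⊕ 8e = 45
byte 9: 6b ⊕ 3f = 54
byte 10: 62 ⊕ 42 = 20
byte 11: 81 ⊕ ae = 2f

75 70 64 61 74 65 20 47 45 54 20 2f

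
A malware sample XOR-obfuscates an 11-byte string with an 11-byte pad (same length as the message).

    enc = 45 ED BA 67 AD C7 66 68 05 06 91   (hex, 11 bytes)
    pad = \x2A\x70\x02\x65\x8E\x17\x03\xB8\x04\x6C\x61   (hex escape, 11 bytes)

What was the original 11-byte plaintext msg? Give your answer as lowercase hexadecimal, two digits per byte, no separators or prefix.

6f9db80223d065d0016af0

XOR is its own inverse, so applying the key byte-wise gives the result directly.
byte 0: 45 ⊕ 2a = 6f
byte 1: ed ⊕ 70 = 9d
byte 2: ba ⊕ 02 = b8
byte 3: 67 ⊕ 65 = 02
byte 4: ad ⊕ 8e = 23
byte 5: c7 ⊕ 17 = d0
byte 6: 66 ⊕ 03 = 65
byte 7: 68 ⊕ b8 = d0
byte 8: 05 ⊕ 04 = 01
byte 9: 06 ⊕ 6c = 6a
byte 10: 91 ⊕ 61 = f0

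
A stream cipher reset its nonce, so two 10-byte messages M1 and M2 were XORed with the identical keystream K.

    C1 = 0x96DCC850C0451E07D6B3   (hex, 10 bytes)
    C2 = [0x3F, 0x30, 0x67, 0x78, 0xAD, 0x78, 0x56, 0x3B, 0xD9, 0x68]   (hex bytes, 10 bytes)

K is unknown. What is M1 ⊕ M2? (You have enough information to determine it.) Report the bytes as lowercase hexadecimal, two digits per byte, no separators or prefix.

C1 ⊕ C2 = (M1 ⊕ K) ⊕ (M2 ⊕ K) = M1 ⊕ M2 — the shared key cancels under XOR.
96 xor 3f = a9
dc xor 30 = ec
c8 xor 67 = af
50 xor 78 = 28
c0 xor ad = 6d
45 xor 78 = 3d
1e xor 56 = 48
07 xor 3b = 3c
d6 xor d9 = 0f
b3 xor 68 = db

a9ecaf286d3d483c0fdb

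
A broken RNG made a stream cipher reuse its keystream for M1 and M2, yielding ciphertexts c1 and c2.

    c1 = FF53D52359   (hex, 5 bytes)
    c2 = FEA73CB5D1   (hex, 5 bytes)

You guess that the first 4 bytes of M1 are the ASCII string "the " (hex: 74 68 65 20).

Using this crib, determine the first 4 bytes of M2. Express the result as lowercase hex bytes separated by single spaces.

First, c1 ⊕ c2 = (M1 ⊕ K) ⊕ (M2 ⊕ K) = M1 ⊕ M2, so the key drops out. Then M2 = (M1 ⊕ M2) ⊕ M1 over the first 4 bytes.
byte 0: (ff ⊕ fe) ⊕ 74 = 01 ⊕ 74 = 75
byte 1: (53 ⊕ a7) ⊕ 68 = f4 ⊕ 68 = 9c
byte 2: (d5 ⊕ 3c) ⊕ 65 = e9 ⊕ 65 = 8c
byte 3: (23 ⊕ b5) ⊕ 20 = 96 ⊕ 20 = b6

75 9c 8c b6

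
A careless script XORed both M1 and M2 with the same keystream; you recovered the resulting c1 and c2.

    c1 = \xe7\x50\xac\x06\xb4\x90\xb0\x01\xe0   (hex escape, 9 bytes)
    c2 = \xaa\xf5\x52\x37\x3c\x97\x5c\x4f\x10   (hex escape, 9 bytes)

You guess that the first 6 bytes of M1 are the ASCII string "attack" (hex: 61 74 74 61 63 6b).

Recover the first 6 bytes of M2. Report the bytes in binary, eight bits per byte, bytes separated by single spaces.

First, c1 ⊕ c2 = (M1 ⊕ K) ⊕ (M2 ⊕ K) = M1 ⊕ M2, so the key drops out. Then M2 = (M1 ⊕ M2) ⊕ M1 over the first 6 bytes.
byte 0: (e7 xor aa) xor 61 = 4d xor 61 = 2c
byte 1: (50 xor f5) xor 74 = a5 xor 74 = d1
byte 2: (ac xor 52) xor 74 = fe xor 74 = 8a
byte 3: (06 xor 37) xor 61 = 31 xor 61 = 50
byte 4: (b4 xor 3c) xor 63 = 88 xor 63 = eb
byte 5: (90 xor 97) xor 6b = 07 xor 6b = 6c

00101100 11010001 10001010 01010000 11101011 01101100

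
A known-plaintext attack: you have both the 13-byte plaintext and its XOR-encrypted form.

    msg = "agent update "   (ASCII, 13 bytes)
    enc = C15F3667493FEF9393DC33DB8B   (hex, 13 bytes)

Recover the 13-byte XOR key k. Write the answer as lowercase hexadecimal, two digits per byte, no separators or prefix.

Since enc = msg ⊕ k, XORing both sides with msg gives k = msg ⊕ enc.
61 ^ c1 = a0
67 ^ 5f = 38
65 ^ 36 = 53
6e ^ 67 = 09
74 ^ 49 = 3d
20 ^ 3f = 1f
75 ^ ef = 9a
70 ^ 93 = e3
64 ^ 93 = f7
61 ^ dc = bd
74 ^ 33 = 47
65 ^ db = be
20 ^ 8b = ab

a03853093d1f9ae3f7bd47beab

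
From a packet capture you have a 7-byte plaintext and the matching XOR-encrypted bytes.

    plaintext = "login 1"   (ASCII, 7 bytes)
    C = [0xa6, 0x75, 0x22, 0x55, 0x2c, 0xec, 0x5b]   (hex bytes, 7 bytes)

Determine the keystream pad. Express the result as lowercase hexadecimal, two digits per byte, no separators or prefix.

ca1a453c42cc6a

Since C = plaintext ⊕ pad, XORing both sides with plaintext gives pad = plaintext ⊕ C.
byte 0: 6c ⊕ a6 = ca
byte 1: 6f ⊕ 75 = 1a
byte 2: 67 ⊕ 22 = 45
byte 3: 69 ⊕ 55 = 3c
byte 4: 6e ⊕ 2c = 42
byte 5: 20 ⊕ ec = cc
byte 6: 31 ⊕ 5b = 6a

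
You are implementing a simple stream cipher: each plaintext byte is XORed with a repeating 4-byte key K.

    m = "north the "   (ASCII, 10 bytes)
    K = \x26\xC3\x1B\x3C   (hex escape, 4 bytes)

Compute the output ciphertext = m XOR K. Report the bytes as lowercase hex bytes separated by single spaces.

The 4-byte key repeats, so the effective keystream is 26 c3 1b 3c 26 c3 1b 3c 26 c3.
byte 0: 01101110 ⊕ 00100110 = 01001000
byte 1: 01101111 ⊕ 11000011 = 10101100
byte 2: 01110010 ⊕ 00011011 = 01101001
byte 3: 01110100 ⊕ 00111100 = 01001000
byte 4: 01101000 ⊕ 00100110 = 01001110
byte 5: 00100000 ⊕ 11000011 = 11100011
byte 6: 01110100 ⊕ 00011011 = 01101111
byte 7: 01101000 ⊕ 00111100 = 01010100
byte 8: 01100101 ⊕ 00100110 = 01000011
byte 9: 00100000 ⊕ 11000011 = 11100011

48 ac 69 48 4e e3 6f 54 43 e3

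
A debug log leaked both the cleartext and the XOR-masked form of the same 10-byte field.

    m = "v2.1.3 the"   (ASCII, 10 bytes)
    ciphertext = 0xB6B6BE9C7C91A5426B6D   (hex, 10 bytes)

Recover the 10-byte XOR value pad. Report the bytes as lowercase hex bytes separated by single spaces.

Since ciphertext = m ⊕ pad, XORing both sides with m gives pad = m ⊕ ciphertext.
byte 0: 76 ⊕ b6 = c0
byte 1: 32 ⊕ b6 = 84
byte 2: 2e ⊕ be = 90
byte 3: 31 ⊕ 9c = ad
byte 4: 2e ⊕ 7c = 52
byte 5: 33 ⊕ 91 = a2
byte 6: 20 ⊕ a5 = 85
byte 7: 74 ⊕ 42 = 36
byte 8: 68 ⊕ 6b = 03
byte 9: 65 ⊕ 6d = 08

c0 84 90 ad 52 a2 85 36 03 08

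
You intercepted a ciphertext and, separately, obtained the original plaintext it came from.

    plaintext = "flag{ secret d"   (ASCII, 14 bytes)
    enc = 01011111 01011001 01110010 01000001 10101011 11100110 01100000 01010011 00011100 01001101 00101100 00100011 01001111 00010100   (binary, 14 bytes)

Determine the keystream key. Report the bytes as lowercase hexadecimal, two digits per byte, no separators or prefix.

Since enc = plaintext ⊕ key, XORing both sides with plaintext gives key = plaintext ⊕ enc.
66 ^ 5f = 39
6c ^ 59 = 35
61 ^ 72 = 13
67 ^ 41 = 26
7b ^ ab = d0
20 ^ e6 = c6
73 ^ 60 = 13
65 ^ 53 = 36
63 ^ 1c = 7f
72 ^ 4d = 3f
65 ^ 2c = 49
74 ^ 23 = 57
20 ^ 4f = 6f
64 ^ 14 = 70

39351326d0c613367f3f49576f70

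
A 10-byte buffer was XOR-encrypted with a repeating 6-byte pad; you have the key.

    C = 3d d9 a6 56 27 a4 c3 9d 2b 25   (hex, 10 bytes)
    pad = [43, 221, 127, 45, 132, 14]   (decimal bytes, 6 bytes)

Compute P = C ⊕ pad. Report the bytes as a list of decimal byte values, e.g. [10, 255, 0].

[22, 4, 217, 123, 163, 170, 232, 64, 84, 8]

The 6-byte key repeats, so the effective keystream is 2b dd 7f 2d 84 0e 2b dd 7f 2d.
byte 0: 3d ⊕ 2b = 16
byte 1: d9 ⊕ dd = 04
byte 2: a6 ⊕ 7f = d9
byte 3: 56 ⊕ 2d = 7b
byte 4: 27 ⊕ 84 = a3
byte 5: a4 ⊕ 0e = aa
byte 6: c3 ⊕ 2b = e8
byte 7: 9d ⊕ dd = 40
byte 8: 2b ⊕ 7f = 54
byte 9: 25 ⊕ 2d = 08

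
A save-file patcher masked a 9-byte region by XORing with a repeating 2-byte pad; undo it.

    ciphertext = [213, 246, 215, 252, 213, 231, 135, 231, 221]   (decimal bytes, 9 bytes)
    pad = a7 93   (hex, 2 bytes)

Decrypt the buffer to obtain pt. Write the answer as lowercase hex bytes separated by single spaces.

The 2-byte key repeats, so the effective keystream is a7 93 a7 93 a7 93 a7 93 a7.
byte 0: 11010101 XOR 10100111 = 01110010
byte 1: 11110110 XOR 10010011 = 01100101
byte 2: 11010111 XOR 10100111 = 01110000
byte 3: 11111100 XOR 10010011 = 01101111
byte 4: 11010101 XOR 10100111 = 01110010
byte 5: 11100111 XOR 10010011 = 01110100
byte 6: 10000111 XOR 10100111 = 00100000
byte 7: 11100111 XOR 10010011 = 01110100
byte 8: 11011101 XOR 10100111 = 01111010

72 65 70 6f 72 74 20 74 7a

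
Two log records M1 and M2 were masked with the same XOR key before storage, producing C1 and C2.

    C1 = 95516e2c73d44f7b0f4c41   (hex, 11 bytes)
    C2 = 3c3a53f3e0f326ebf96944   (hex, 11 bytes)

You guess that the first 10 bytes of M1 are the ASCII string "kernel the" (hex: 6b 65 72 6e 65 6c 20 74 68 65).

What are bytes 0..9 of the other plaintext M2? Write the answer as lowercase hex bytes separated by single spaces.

c2 0e 4f b1 f6 4b 49 e4 9e 40

First, C1 ⊕ C2 = (M1 ⊕ K) ⊕ (M2 ⊕ K) = M1 ⊕ M2, so the key drops out. Then M2 = (M1 ⊕ M2) ⊕ M1 over the first 10 bytes.
byte 0: (95 ⊕ 3c) ⊕ 6b = a9 ⊕ 6b = c2
byte 1: (51 ⊕ 3a) ⊕ 65 = 6b ⊕ 65 = 0e
byte 2: (6e ⊕ 53) ⊕ 72 = 3d ⊕ 72 = 4f
byte 3: (2c ⊕ f3) ⊕ 6e = df ⊕ 6e = b1
byte 4: (73 ⊕ e0) ⊕ 65 = 93 ⊕ 65 = f6
byte 5: (d4 ⊕ f3) ⊕ 6c = 27 ⊕ 6c = 4b
byte 6: (4f ⊕ 26) ⊕ 20 = 69 ⊕ 20 = 49
byte 7: (7b ⊕ eb) ⊕ 74 = 90 ⊕ 74 = e4
byte 8: (0f ⊕ f9) ⊕ 68 = f6 ⊕ 68 = 9e
byte 9: (4c ⊕ 69) ⊕ 65 = 25 ⊕ 65 = 40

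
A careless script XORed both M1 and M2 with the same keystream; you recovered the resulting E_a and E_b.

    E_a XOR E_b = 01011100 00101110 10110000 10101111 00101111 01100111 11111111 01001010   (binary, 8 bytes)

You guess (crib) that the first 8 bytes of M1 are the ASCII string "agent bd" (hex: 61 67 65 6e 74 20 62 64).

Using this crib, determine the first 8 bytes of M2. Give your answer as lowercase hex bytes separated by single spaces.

Since E_a ⊕ E_b = M1 ⊕ M2, XORing with the guessed M1 bytes yields the corresponding M2 bytes: M2 = (E_a ⊕ E_b) ⊕ M1.
 92 XOR  97 =  61
 46 XOR 103 =  73
176 XOR 101 = 213
175 XOR 110 = 193
 47 XOR 116 =  91
103 XOR  32 =  71
255 XOR  98 = 157
 74 XOR 100 =  46

3d 49 d5 c1 5b 47 9d 2e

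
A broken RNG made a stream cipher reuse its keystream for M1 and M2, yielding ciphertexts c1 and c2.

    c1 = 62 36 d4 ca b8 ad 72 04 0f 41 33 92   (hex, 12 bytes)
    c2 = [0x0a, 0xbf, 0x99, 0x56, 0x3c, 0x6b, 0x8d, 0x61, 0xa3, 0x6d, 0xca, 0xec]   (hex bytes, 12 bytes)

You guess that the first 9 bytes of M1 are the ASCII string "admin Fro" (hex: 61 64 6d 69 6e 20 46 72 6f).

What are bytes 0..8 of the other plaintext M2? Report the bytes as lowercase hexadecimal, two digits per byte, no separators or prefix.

First, c1 ⊕ c2 = (M1 ⊕ K) ⊕ (M2 ⊕ K) = M1 ⊕ M2, so the key drops out. Then M2 = (M1 ⊕ M2) ⊕ M1 over the first 9 bytes.
byte 0: (62 XOR 0a) XOR 61 = 68 XOR 61 = 09
byte 1: (36 XOR bf) XOR 64 = 89 XOR 64 = ed
byte 2: (d4 XOR 99) XOR 6d = 4d XOR 6d = 20
byte 3: (ca XOR 56) XOR 69 = 9c XOR 69 = f5
byte 4: (b8 XOR 3c) XOR 6e = 84 XOR 6e = ea
byte 5: (ad XOR 6b) XOR 20 = c6 XOR 20 = e6
byte 6: (72 XOR 8d) XOR 46 = ff XOR 46 = b9
byte 7: (04 XOR 61) XOR 72 = 65 XOR 72 = 17
byte 8: (0f XOR a3) XOR 6f = ac XOR 6f = c3

09ed20f5eae6b917c3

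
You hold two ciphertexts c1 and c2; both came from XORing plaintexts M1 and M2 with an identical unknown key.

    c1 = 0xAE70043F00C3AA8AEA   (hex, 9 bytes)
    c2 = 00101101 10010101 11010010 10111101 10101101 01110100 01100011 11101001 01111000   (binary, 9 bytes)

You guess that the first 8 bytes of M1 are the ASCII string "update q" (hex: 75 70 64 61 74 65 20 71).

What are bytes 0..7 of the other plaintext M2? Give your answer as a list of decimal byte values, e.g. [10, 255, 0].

[246, 149, 178, 227, 217, 210, 233, 18]

First, c1 ⊕ c2 = (M1 ⊕ K) ⊕ (M2 ⊕ K) = M1 ⊕ M2, so the key drops out. Then M2 = (M1 ⊕ M2) ⊕ M1 over the first 8 bytes.
byte 0: (ae ^ 2d) ^ 75 = 83 ^ 75 = f6
byte 1: (70 ^ 95) ^ 70 = e5 ^ 70 = 95
byte 2: (04 ^ d2) ^ 64 = d6 ^ 64 = b2
byte 3: (3f ^ bd) ^ 61 = 82 ^ 61 = e3
byte 4: (00 ^ ad) ^ 74 = ad ^ 74 = d9
byte 5: (c3 ^ 74) ^ 65 = b7 ^ 65 = d2
byte 6: (aa ^ 63) ^ 20 = c9 ^ 20 = e9
byte 7: (8a ^ e9) ^ 71 = 63 ^ 71 = 12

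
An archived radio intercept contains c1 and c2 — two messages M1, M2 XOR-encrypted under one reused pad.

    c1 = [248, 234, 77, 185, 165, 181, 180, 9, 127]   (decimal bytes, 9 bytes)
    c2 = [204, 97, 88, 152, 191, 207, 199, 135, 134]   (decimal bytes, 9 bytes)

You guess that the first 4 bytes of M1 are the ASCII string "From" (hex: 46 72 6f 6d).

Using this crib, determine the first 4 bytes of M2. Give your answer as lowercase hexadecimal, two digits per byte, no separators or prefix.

First, c1 ⊕ c2 = (M1 ⊕ K) ⊕ (M2 ⊕ K) = M1 ⊕ M2, so the key drops out. Then M2 = (M1 ⊕ M2) ⊕ M1 over the first 4 bytes.
byte 0: (f8 XOR cc) XOR 46 = 34 XOR 46 = 72
byte 1: (ea XOR 61) XOR 72 = 8b XOR 72 = f9
byte 2: (4d XOR 58) XOR 6f = 15 XOR 6f = 7a
byte 3: (b9 XOR 98) XOR 6d = 21 XOR 6d = 4c

72f97a4c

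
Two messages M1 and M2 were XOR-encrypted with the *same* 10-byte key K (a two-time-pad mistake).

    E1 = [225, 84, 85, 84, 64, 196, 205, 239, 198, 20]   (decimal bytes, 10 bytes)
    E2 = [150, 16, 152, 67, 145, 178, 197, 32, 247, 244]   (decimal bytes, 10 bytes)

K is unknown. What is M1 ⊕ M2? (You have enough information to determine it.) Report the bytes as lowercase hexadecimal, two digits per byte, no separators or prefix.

7744cd17d17608cf31e0

E1 ⊕ E2 = (M1 ⊕ K) ⊕ (M2 ⊕ K) = M1 ⊕ M2 — the shared key cancels under XOR.
225 xor 150 = 119
 84 xor  16 =  68
 85 xor 152 = 205
 84 xor  67 =  23
 64 xor 145 = 209
196 xor 178 = 118
205 xor 197 =   8
239 xor  32 = 207
198 xor 247 =  49
 20 xor 244 = 224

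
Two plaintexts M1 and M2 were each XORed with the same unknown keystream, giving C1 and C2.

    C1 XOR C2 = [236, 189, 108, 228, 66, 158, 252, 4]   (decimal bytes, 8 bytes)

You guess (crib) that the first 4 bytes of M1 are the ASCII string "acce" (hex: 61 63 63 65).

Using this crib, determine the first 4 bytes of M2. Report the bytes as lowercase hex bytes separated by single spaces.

8d de 0f 81

Since C1 ⊕ C2 = M1 ⊕ M2, XORing with the guessed M1 bytes yields the corresponding M2 bytes: M2 = (C1 ⊕ C2) ⊕ M1.
byte 0: ec ^ 61 = 8d
byte 1: bd ^ 63 = de
byte 2: 6c ^ 63 = 0f
byte 3: e4 ^ 65 = 81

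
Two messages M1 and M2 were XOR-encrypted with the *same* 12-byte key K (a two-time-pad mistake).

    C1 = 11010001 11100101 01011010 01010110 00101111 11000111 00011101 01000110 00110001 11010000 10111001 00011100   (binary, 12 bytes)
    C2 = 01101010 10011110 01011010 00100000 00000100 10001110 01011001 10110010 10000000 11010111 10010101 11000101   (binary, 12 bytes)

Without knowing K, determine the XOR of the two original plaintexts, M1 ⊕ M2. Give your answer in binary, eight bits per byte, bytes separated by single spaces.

C1 ⊕ C2 = (M1 ⊕ K) ⊕ (M2 ⊕ K) = M1 ⊕ M2 — the shared key cancels under XOR.
209 ^ 106 = 187
229 ^ 158 = 123
 90 ^  90 =   0
 86 ^  32 = 118
 47 ^   4 =  43
199 ^ 142 =  73
 29 ^  89 =  68
 70 ^ 178 = 244
 49 ^ 128 = 177
208 ^ 215 =   7
185 ^ 149 =  44
 28 ^ 197 = 217

10111011 01111011 00000000 01110110 00101011 01001001 01000100 11110100 10110001 00000111 00101100 11011001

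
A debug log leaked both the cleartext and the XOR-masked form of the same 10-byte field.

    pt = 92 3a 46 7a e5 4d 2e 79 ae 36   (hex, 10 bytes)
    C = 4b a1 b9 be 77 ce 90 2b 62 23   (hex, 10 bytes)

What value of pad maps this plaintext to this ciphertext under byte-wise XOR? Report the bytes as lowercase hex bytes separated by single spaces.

Since C = pt ⊕ pad, XORing both sides with pt gives pad = pt ⊕ C.
byte 0: 92 XOR 4b = d9
byte 1: 3a XOR a1 = 9b
byte 2: 46 XOR b9 = ff
byte 3: 7a XOR be = c4
byte 4: e5 XOR 77 = 92
byte 5: 4d XOR ce = 83
byte 6: 2e XOR 90 = be
byte 7: 79 XOR 2b = 52
byte 8: ae XOR 62 = cc
byte 9: 36 XOR 23 = 15

d9 9b ff c4 92 83 be 52 cc 15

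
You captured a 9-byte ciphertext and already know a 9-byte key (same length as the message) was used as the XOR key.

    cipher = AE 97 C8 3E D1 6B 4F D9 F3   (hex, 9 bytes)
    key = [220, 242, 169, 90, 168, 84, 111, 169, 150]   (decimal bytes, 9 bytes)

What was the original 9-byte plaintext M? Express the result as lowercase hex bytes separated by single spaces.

72 65 61 64 79 3f 20 70 65

byte 0: 174 ⊕ 220 = 114
byte 1: 151 ⊕ 242 = 101
byte 2: 200 ⊕ 169 =  97
byte 3:  62 ⊕  90 = 100
byte 4: 209 ⊕ 168 = 121
byte 5: 107 ⊕  84 =  63
byte 6:  79 ⊕ 111 =  32
byte 7: 217 ⊕ 169 = 112
byte 8: 243 ⊕ 150 = 101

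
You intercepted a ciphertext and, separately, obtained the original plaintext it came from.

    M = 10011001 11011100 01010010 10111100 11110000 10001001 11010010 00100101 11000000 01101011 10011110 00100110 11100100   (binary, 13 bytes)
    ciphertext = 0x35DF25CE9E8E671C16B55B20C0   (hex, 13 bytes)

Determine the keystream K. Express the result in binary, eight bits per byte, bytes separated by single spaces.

Since ciphertext = M ⊕ K, XORing both sides with M gives K = M ⊕ ciphertext.
byte 0: 99 XOR 35 = ac
byte 1: dc XOR df = 03
byte 2: 52 XOR 25 = 77
byte 3: bc XOR ce = 72
byte 4: f0 XOR 9e = 6e
byte 5: 89 XOR 8e = 07
byte 6: d2 XOR 67 = b5
byte 7: 25 XOR 1c = 39
byte 8: c0 XOR 16 = d6
byte 9: 6b XOR b5 = de
byte 10: 9e XOR 5b = c5
byte 11: 26 XOR 20 = 06
byte 12: e4 XOR c0 = 24

10101100 00000011 01110111 01110010 01101110 00000111 10110101 00111001 11010110 11011110 11000101 00000110 00100100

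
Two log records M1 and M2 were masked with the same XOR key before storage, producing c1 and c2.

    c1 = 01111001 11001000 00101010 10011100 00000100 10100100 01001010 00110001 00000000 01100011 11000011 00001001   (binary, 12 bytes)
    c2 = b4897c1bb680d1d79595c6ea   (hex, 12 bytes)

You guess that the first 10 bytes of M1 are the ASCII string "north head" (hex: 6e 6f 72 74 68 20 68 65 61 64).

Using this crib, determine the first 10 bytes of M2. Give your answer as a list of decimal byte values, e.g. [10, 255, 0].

First, c1 ⊕ c2 = (M1 ⊕ K) ⊕ (M2 ⊕ K) = M1 ⊕ M2, so the key drops out. Then M2 = (M1 ⊕ M2) ⊕ M1 over the first 10 bytes.
byte 0: (79 xor b4) xor 6e = cd xor 6e = a3
byte 1: (c8 xor 89) xor 6f = 41 xor 6f = 2e
byte 2: (2a xor 7c) xor 72 = 56 xor 72 = 24
byte 3: (9c xor 1b) xor 74 = 87 xor 74 = f3
byte 4: (04 xor b6) xor 68 = b2 xor 68 = da
byte 5: (a4 xor 80) xor 20 = 24 xor 20 = 04
byte 6: (4a xor d1) xor 68 = 9b xor 68 = f3
byte 7: (31 xor d7) xor 65 = e6 xor 65 = 83
byte 8: (00 xor 95) xor 61 = 95 xor 61 = f4
byte 9: (63 xor 95) xor 64 = f6 xor 64 = 92

[163, 46, 36, 243, 218, 4, 243, 131, 244, 146]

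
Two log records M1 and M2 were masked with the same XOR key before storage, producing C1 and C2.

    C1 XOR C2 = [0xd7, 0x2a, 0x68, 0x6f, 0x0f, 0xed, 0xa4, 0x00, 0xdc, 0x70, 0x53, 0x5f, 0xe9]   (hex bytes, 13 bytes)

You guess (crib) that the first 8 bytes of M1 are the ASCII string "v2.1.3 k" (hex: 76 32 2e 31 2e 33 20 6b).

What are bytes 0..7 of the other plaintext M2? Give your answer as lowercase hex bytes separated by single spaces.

Since C1 ⊕ C2 = M1 ⊕ M2, XORing with the guessed M1 bytes yields the corresponding M2 bytes: M2 = (C1 ⊕ C2) ⊕ M1.
d7 XOR 76 = a1
2a XOR 32 = 18
68 XOR 2e = 46
6f XOR 31 = 5e
0f XOR 2e = 21
ed XOR 33 = de
a4 XOR 20 = 84
00 XOR 6b = 6b

a1 18 46 5e 21 de 84 6b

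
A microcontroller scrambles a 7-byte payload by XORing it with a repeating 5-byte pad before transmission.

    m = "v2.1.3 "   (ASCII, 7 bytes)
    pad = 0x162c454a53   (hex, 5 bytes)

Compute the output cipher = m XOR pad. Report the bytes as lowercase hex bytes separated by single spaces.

The 5-byte key repeats, so the effective keystream is 16 2c 45 4a 53 16 2c.
byte 0: 76 ^ 16 = 60
byte 1: 32 ^ 2c = 1e
byte 2: 2e ^ 45 = 6b
byte 3: 31 ^ 4a = 7b
byte 4: 2e ^ 53 = 7d
byte 5: 33 ^ 16 = 25
byte 6: 20 ^ 2c = 0c

60 1e 6b 7b 7d 25 0c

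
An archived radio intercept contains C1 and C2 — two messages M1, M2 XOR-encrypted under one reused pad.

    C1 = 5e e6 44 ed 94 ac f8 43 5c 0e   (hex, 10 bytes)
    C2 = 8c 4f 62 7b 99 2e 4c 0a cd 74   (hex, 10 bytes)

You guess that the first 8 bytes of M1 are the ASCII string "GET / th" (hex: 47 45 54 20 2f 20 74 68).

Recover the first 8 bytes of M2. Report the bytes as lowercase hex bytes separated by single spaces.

95 ec 72 b6 22 a2 c0 21

First, C1 ⊕ C2 = (M1 ⊕ K) ⊕ (M2 ⊕ K) = M1 ⊕ M2, so the key drops out. Then M2 = (M1 ⊕ M2) ⊕ M1 over the first 8 bytes.
byte 0: (5e ^ 8c) ^ 47 = d2 ^ 47 = 95
byte 1: (e6 ^ 4f) ^ 45 = a9 ^ 45 = ec
byte 2: (44 ^ 62) ^ 54 = 26 ^ 54 = 72
byte 3: (ed ^ 7b) ^ 20 = 96 ^ 20 = b6
byte 4: (94 ^ 99) ^ 2f = 0d ^ 2f = 22
byte 5: (ac ^ 2e) ^ 20 = 82 ^ 20 = a2
byte 6: (f8 ^ 4c) ^ 74 = b4 ^ 74 = c0
byte 7: (43 ^ 0a) ^ 68 = 49 ^ 68 = 21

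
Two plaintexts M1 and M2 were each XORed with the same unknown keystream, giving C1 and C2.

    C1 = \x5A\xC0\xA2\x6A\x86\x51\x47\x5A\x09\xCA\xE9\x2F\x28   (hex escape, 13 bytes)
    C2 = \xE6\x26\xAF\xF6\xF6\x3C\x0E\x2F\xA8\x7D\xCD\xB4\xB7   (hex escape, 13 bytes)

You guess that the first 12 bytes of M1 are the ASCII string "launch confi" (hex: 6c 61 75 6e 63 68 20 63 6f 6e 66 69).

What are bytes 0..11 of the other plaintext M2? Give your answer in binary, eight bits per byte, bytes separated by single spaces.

First, C1 ⊕ C2 = (M1 ⊕ K) ⊕ (M2 ⊕ K) = M1 ⊕ M2, so the key drops out. Then M2 = (M1 ⊕ M2) ⊕ M1 over the first 12 bytes.
byte 0: (5a ⊕ e6) ⊕ 6c = bc ⊕ 6c = d0
byte 1: (c0 ⊕ 26) ⊕ 61 = e6 ⊕ 61 = 87
byte 2: (a2 ⊕ af) ⊕ 75 = 0d ⊕ 75 = 78
byte 3: (6a ⊕ f6) ⊕ 6e = 9c ⊕ 6e = f2
byte 4: (86 ⊕ f6) ⊕ 63 = 70 ⊕ 63 = 13
byte 5: (51 ⊕ 3c) ⊕ 68 = 6d ⊕ 68 = 05
byte 6: (47 ⊕ 0e) ⊕ 20 = 49 ⊕ 20 = 69
byte 7: (5a ⊕ 2f) ⊕ 63 = 75 ⊕ 63 = 16
byte 8: (09 ⊕ a8) ⊕ 6f = a1 ⊕ 6f = ce
byte 9: (ca ⊕ 7d) ⊕ 6e = b7 ⊕ 6e = d9
byte 10: (e9 ⊕ cd) ⊕ 66 = 24 ⊕ 66 = 42
byte 11: (2f ⊕ b4) ⊕ 69 = 9b ⊕ 69 = f2

11010000 10000111 01111000 11110010 00010011 00000101 01101001 00010110 11001110 11011001 01000010 11110010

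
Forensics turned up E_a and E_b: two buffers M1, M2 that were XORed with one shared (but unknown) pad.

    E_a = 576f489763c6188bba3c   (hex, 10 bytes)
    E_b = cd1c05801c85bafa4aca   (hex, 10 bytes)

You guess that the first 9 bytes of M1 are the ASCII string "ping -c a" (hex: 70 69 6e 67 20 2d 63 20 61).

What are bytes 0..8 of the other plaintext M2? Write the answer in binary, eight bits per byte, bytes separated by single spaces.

11101010 00011010 00100011 01110000 01011111 01101110 11000001 01010001 10010001

First, E_a ⊕ E_b = (M1 ⊕ K) ⊕ (M2 ⊕ K) = M1 ⊕ M2, so the key drops out. Then M2 = (M1 ⊕ M2) ⊕ M1 over the first 9 bytes.
byte 0: (57 xor cd) xor 70 = 9a xor 70 = ea
byte 1: (6f xor 1c) xor 69 = 73 xor 69 = 1a
byte 2: (48 xor 05) xor 6e = 4d xor 6e = 23
byte 3: (97 xor 80) xor 67 = 17 xor 67 = 70
byte 4: (63 xor 1c) xor 20 = 7f xor 20 = 5f
byte 5: (c6 xor 85) xor 2d = 43 xor 2d = 6e
byte 6: (18 xor ba) xor 63 = a2 xor 63 = c1
byte 7: (8b xor fa) xor 20 = 71 xor 20 = 51
byte 8: (ba xor 4a) xor 61 = f0 xor 61 = 91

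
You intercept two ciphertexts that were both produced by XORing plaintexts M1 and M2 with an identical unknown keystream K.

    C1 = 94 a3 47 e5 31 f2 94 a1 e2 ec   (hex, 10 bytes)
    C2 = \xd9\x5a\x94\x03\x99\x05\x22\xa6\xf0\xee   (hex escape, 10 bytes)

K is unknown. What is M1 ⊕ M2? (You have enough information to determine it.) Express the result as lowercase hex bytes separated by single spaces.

C1 ⊕ C2 = (M1 ⊕ K) ⊕ (M2 ⊕ K) = M1 ⊕ M2 — the shared key cancels under XOR.
byte 0: 148 xor 217 =  77
byte 1: 163 xor  90 = 249
byte 2:  71 xor 148 = 211
byte 3: 229 xor   3 = 230
byte 4:  49 xor 153 = 168
byte 5: 242 xor   5 = 247
byte 6: 148 xor  34 = 182
byte 7: 161 xor 166 =   7
byte 8: 226 xor 240 =  18
byte 9: 236 xor 238 =   2

4d f9 d3 e6 a8 f7 b6 07 12 02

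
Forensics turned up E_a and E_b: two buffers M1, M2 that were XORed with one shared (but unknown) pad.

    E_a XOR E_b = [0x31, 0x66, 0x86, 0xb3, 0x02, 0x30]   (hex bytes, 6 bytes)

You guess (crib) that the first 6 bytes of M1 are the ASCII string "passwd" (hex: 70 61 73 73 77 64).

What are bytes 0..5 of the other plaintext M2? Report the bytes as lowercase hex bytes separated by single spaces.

41 07 f5 c0 75 54

Since E_a ⊕ E_b = M1 ⊕ M2, XORing with the guessed M1 bytes yields the corresponding M2 bytes: M2 = (E_a ⊕ E_b) ⊕ M1.
byte 0: 31 ^ 70 = 41
byte 1: 66 ^ 61 = 07
byte 2: 86 ^ 73 = f5
byte 3: b3 ^ 73 = c0
byte 4: 02 ^ 77 = 75
byte 5: 30 ^ 64 = 54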